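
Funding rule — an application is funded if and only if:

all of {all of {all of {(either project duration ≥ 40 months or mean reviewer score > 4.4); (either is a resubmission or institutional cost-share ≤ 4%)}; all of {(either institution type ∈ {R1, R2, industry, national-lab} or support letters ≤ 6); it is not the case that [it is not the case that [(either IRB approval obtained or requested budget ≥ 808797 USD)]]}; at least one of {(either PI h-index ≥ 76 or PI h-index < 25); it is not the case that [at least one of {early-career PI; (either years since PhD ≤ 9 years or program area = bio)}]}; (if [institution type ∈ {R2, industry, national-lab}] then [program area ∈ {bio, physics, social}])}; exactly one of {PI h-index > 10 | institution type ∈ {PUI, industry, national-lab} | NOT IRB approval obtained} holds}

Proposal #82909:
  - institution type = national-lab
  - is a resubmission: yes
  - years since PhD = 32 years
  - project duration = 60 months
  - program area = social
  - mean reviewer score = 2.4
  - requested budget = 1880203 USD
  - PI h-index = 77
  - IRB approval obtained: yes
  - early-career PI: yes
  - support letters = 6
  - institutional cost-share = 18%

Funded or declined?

Atomic conditions:
  project duration ≥ 40 months: 60 ≥ 40 is true
  mean reviewer score > 4.4: 2.4 > 4.4 is false
  is a resubmission: yes → true
  institutional cost-share ≤ 4%: 18 ≤ 4 is false
  institution type ∈ {R1, R2, industry, national-lab}: national-lab is in the set → true
  support letters ≤ 6: 6 ≤ 6 is true
  IRB approval obtained: yes → true
  requested budget ≥ 808797 USD: 1880203 ≥ 808797 is true
  PI h-index ≥ 76: 77 ≥ 76 is true
  PI h-index < 25: 77 < 25 is false
  early-career PI: yes → true
  years since PhD ≤ 9 years: 32 ≤ 9 is false
  program area = bio: social == bio is false
  institution type ∈ {R2, industry, national-lab}: national-lab is in the set → true
  program area ∈ {bio, physics, social}: social is in the set → true
  PI h-index > 10: 77 > 10 is true
  institution type ∈ {PUI, industry, national-lab}: national-lab is in the set → true
  NOT IRB approval obtained: yes → false
Combine:
[1.1.1] true OR false = true
[1.1.2] true OR false = true
[1.1] true AND true = true
[1.2.1] true OR true = true
[1.2.2.1.1] true OR true = true
[1.2.2.1] NOT true = false
[1.2.2] NOT false = true
[1.2] true AND true = true
[1.3.1] true OR false = true
[1.3.2.1.2] false OR false = false
[1.3.2.1] true OR false = true
[1.3.2] NOT true = false
[1.3] true OR false = true
[1.4] true → true = true
[1] true AND true AND true AND true = true
[2] exactly-one(true, true, false) = false
[root] true AND false = false
Overall: false → declined

Declined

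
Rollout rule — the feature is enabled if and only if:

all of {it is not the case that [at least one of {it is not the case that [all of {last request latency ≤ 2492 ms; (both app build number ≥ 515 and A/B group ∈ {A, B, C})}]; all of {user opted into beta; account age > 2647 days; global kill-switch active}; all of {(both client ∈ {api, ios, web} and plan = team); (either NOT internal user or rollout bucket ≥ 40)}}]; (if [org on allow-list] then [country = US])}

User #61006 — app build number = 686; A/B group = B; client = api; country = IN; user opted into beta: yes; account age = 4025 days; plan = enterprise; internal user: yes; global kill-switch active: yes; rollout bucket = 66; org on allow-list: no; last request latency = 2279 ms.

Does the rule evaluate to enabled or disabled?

Atomic conditions:
  last request latency ≤ 2492 ms: 2279 ≤ 2492 is true
  app build number ≥ 515: 686 ≥ 515 is true
  A/B group ∈ {A, B, C}: B is in the set → true
  user opted into beta: yes → true
  account age > 2647 days: 4025 > 2647 is true
  global kill-switch active: yes → true
  client ∈ {api, ios, web}: api is in the set → true
  plan = team: enterprise == team is false
  NOT internal user: yes → false
  rollout bucket ≥ 40: 66 ≥ 40 is true
  org on allow-list: no → false
  country = US: IN == US is false
Combine:
[1.1.1.1.2] true AND true = true
[1.1.1.1] true AND true = true
[1.1.1] NOT true = false
[1.1.2] true AND true AND true = true
[1.1.3.1] true AND false = false
[1.1.3.2] false OR true = true
[1.1.3] false AND true = false
[1.1] false OR true OR false = true
[1] NOT true = false
[2] false → false (antecedent false ⇒ implication holds) = true
[root] false AND true = false
Overall: false → disabled

Disabled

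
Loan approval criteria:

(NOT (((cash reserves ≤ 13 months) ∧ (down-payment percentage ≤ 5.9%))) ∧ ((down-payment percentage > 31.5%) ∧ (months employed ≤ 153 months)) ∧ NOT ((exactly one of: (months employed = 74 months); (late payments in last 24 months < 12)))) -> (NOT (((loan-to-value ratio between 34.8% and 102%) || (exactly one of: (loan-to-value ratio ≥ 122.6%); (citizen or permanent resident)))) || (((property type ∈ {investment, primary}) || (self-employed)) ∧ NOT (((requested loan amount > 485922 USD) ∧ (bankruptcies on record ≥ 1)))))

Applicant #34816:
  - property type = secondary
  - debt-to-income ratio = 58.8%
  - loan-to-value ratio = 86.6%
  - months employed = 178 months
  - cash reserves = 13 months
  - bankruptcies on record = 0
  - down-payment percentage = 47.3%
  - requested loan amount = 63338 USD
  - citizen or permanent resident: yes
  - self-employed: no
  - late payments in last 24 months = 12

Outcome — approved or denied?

Approved

Atomic conditions:
  cash reserves ≤ 13 months: 13 ≤ 13 is true
  down-payment percentage ≤ 5.9%: 47.3 ≤ 5.9 is false
  down-payment percentage > 31.5%: 47.3 > 31.5 is true
  months employed ≤ 153 months: 178 ≤ 153 is false
  months employed = 74 months: 178 == 74 is false
  late payments in last 24 months < 12: 12 < 12 is false
  loan-to-value ratio between 34.8% and 102%: 86.6 in [34.8, 102] is true
  loan-to-value ratio ≥ 122.6%: 86.6 ≥ 122.6 is false
  citizen or permanent resident: yes → true
  property type ∈ {investment, primary}: secondary is not in the set → false
  self-employed: no → false
  requested loan amount > 485922 USD: 63338 > 485922 is false
  bankruptcies on record ≥ 1: 0 ≥ 1 is false
Combine:
[1.1.1] true AND false = false
[1.1] NOT false = true
[1.2] true AND false = false
[1.3.1] exactly-one(false, false) = false
[1.3] NOT false = true
[1] true AND false AND true = false
[2.1.1.2] exactly-one(false, true) = true
[2.1.1] true OR true = true
[2.1] NOT true = false
[2.2.1] false OR false = false
[2.2.2.1] false AND false = false
[2.2.2] NOT false = true
[2.2] false AND true = false
[2] false OR false = false
[root] false → false (antecedent false ⇒ implication holds) = true
Overall: true → approved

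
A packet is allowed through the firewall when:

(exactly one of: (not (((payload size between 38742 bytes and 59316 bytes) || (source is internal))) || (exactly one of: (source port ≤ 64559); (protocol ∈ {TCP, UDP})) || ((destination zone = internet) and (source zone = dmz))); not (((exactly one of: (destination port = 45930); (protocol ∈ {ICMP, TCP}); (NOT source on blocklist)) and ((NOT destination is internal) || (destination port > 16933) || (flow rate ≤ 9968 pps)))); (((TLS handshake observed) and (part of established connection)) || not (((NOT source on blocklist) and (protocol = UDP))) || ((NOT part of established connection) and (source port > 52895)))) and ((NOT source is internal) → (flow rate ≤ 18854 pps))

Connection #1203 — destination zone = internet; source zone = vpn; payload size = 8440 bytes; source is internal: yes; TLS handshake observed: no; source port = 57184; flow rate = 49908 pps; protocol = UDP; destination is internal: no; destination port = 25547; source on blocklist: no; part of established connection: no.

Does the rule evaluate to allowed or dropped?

Allowed

Atomic conditions:
  payload size between 38742 bytes and 59316 bytes: 8440 in [38742, 59316] is false
  source is internal: yes → true
  source port ≤ 64559: 57184 ≤ 64559 is true
  protocol ∈ {TCP, UDP}: UDP is in the set → true
  destination zone = internet: internet == internet is true
  source zone = dmz: vpn == dmz is false
  destination port = 45930: 25547 == 45930 is false
  protocol ∈ {ICMP, TCP}: UDP is not in the set → false
  NOT source on blocklist: no → true
  NOT destination is internal: no → true
  destination port > 16933: 25547 > 16933 is true
  flow rate ≤ 9968 pps: 49908 ≤ 9968 is false
  TLS handshake observed: no → false
  part of established connection: no → false
  protocol = UDP: UDP == UDP is true
  NOT part of established connection: no → true
  source port > 52895: 57184 > 52895 is true
  NOT source is internal: yes → false
  flow rate ≤ 18854 pps: 49908 ≤ 18854 is false
Combine:
[1.1.1.1] false OR true = true
[1.1.1] NOT true = false
[1.1.2] exactly-one(true, true) = false
[1.1.3] true AND false = false
[1.1] false OR false OR false = false
[1.2.1.1] exactly-one(false, false, true) = true
[1.2.1.2] true OR true OR false = true
[1.2.1] true AND true = true
[1.2] NOT true = false
[1.3.1] false AND false = false
[1.3.2.1] true AND true = true
[1.3.2] NOT true = false
[1.3.3] true AND true = true
[1.3] false OR false OR true = true
[1] exactly-one(false, false, true) = true
[2] false → false (antecedent false ⇒ implication holds) = true
[root] true AND true = true
Overall: true → allowed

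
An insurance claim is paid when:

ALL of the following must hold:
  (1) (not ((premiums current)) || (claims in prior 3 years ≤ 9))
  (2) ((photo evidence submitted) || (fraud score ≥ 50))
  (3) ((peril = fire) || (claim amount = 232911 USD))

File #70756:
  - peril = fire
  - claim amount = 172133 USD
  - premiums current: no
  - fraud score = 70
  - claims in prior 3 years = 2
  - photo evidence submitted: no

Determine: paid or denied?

Paid

Atomic conditions:
  premiums current: no → false
  claims in prior 3 years ≤ 9: 2 ≤ 9 is true
  photo evidence submitted: no → false
  fraud score ≥ 50: 70 ≥ 50 is true
  peril = fire: fire == fire is true
  claim amount = 232911 USD: 172133 == 232911 is false
Combine:
[1.1] NOT false = true
[1] true OR true = true
[2] false OR true = true
[3] true OR false = true
[root] true AND true AND true = true
Overall: true → paid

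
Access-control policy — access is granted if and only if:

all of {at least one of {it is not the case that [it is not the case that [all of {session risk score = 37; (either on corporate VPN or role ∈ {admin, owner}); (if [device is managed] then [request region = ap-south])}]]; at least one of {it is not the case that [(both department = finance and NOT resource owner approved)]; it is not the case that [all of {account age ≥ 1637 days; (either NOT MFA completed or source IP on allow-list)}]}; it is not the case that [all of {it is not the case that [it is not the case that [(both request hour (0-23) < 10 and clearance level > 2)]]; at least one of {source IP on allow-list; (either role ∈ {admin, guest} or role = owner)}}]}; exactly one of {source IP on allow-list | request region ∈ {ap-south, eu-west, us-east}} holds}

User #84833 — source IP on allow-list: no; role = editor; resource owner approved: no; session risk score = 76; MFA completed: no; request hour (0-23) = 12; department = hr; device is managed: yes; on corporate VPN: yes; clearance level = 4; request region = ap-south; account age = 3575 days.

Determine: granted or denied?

Atomic conditions:
  session risk score = 37: 76 == 37 is false
  on corporate VPN: yes → true
  role ∈ {admin, owner}: editor is not in the set → false
  device is managed: yes → true
  request region = ap-south: ap-south == ap-south is true
  department = finance: hr == finance is false
  NOT resource owner approved: no → true
  account age ≥ 1637 days: 3575 ≥ 1637 is true
  NOT MFA completed: no → true
  source IP on allow-list: no → false
  request hour (0-23) < 10: 12 < 10 is false
  clearance level > 2: 4 > 2 is true
  role ∈ {admin, guest}: editor is not in the set → false
  role = owner: editor == owner is false
  request region ∈ {ap-south, eu-west, us-east}: ap-south is in the set → true
Combine:
[1.1.1.1.2] true OR false = true
[1.1.1.1.3] true → true = true
[1.1.1.1] false AND true AND true = false
[1.1.1] NOT false = true
[1.1] NOT true = false
[1.2.1.1] false AND true = false
[1.2.1] NOT false = true
[1.2.2.1.2] true OR false = true
[1.2.2.1] true AND true = true
[1.2.2] NOT true = false
[1.2] true OR false = true
[1.3.1.1.1.1] false AND true = false
[1.3.1.1.1] NOT false = true
[1.3.1.1] NOT true = false
[1.3.1.2.2] false OR false = false
[1.3.1.2] false OR false = false
[1.3.1] false AND false = false
[1.3] NOT false = true
[1] false OR true OR true = true
[2] exactly-one(false, true) = true
[root] true AND true = true
Overall: true → granted

Granted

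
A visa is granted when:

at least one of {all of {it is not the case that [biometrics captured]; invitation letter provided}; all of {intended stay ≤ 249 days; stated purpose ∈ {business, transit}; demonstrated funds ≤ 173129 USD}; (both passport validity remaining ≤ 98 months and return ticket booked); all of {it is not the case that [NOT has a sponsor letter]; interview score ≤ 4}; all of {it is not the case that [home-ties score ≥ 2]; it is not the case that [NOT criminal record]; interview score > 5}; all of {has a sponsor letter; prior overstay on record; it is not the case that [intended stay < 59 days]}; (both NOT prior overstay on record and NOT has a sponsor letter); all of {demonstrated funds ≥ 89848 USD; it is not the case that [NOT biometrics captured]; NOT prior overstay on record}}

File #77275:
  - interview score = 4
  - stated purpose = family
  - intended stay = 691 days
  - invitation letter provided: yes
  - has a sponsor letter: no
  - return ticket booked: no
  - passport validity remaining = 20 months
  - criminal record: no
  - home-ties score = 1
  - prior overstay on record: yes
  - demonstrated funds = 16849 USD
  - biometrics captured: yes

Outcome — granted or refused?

Atomic conditions:
  biometrics captured: yes → true
  invitation letter provided: yes → true
  intended stay ≤ 249 days: 691 ≤ 249 is false
  stated purpose ∈ {business, transit}: family is not in the set → false
  demonstrated funds ≤ 173129 USD: 16849 ≤ 173129 is true
  passport validity remaining ≤ 98 months: 20 ≤ 98 is true
  return ticket booked: no → false
  NOT has a sponsor letter: no → true
  interview score ≤ 4: 4 ≤ 4 is true
  home-ties score ≥ 2: 1 ≥ 2 is false
  NOT criminal record: no → true
  interview score > 5: 4 > 5 is false
  has a sponsor letter: no → false
  prior overstay on record: yes → true
  intended stay < 59 days: 691 < 59 is false
  NOT prior overstay on record: yes → false
  demonstrated funds ≥ 89848 USD: 16849 ≥ 89848 is false
  NOT biometrics captured: yes → false
Combine:
[1.1] NOT true = false
[1] false AND true = false
[2] false AND false AND true = false
[3] true AND false = false
[4.1] NOT true = false
[4] false AND true = false
[5.1] NOT false = true
[5.2] NOT true = false
[5] true AND false AND false = false
[6.3] NOT false = true
[6] false AND true AND true = false
[7] false AND true = false
[8.2] NOT false = true
[8] false AND true AND false = false
[root] false OR false OR false OR false OR false OR false OR false OR false = false
Overall: false → refused

Refused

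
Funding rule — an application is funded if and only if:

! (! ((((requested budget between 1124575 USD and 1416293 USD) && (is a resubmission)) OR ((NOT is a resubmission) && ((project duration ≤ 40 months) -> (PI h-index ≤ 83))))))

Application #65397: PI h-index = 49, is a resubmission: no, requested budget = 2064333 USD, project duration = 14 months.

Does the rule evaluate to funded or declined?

Atomic conditions:
  requested budget between 1124575 USD and 1416293 USD: 2064333 in [1124575, 1416293] is false
  is a resubmission: no → false
  NOT is a resubmission: no → true
  project duration ≤ 40 months: 14 ≤ 40 is true
  PI h-index ≤ 83: 49 ≤ 83 is true
Combine:
[1.1.1] false AND false = false
[1.1.2.2] true → true = true
[1.1.2] true AND true = true
[1.1] false OR true = true
[1] NOT true = false
[root] NOT false = true
Overall: true → funded

Funded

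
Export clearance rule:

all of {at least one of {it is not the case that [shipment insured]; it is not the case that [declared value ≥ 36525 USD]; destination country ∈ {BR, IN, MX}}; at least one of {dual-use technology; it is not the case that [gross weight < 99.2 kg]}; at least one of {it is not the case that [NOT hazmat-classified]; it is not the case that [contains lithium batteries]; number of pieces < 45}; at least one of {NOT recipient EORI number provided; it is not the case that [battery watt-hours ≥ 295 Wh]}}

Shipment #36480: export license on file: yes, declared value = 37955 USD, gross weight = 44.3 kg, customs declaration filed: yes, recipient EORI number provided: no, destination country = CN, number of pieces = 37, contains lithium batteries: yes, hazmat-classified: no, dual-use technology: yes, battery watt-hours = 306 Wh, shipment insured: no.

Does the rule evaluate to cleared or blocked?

Atomic conditions:
  shipment insured: no → false
  declared value ≥ 36525 USD: 37955 ≥ 36525 is true
  destination country ∈ {BR, IN, MX}: CN is not in the set → false
  dual-use technology: yes → true
  gross weight < 99.2 kg: 44.3 < 99.2 is true
  NOT hazmat-classified: no → true
  contains lithium batteries: yes → true
  number of pieces < 45: 37 < 45 is true
  NOT recipient EORI number provided: no → true
  battery watt-hours ≥ 295 Wh: 306 ≥ 295 is true
Combine:
[1.1] NOT false = true
[1.2] NOT true = false
[1] true OR false OR false = true
[2.2] NOT true = false
[2] true OR false = true
[3.1] NOT true = false
[3.2] NOT true = false
[3] false OR false OR true = true
[4.2] NOT true = false
[4] true OR false = true
[root] true AND true AND true AND true = true
Overall: true → cleared

Cleared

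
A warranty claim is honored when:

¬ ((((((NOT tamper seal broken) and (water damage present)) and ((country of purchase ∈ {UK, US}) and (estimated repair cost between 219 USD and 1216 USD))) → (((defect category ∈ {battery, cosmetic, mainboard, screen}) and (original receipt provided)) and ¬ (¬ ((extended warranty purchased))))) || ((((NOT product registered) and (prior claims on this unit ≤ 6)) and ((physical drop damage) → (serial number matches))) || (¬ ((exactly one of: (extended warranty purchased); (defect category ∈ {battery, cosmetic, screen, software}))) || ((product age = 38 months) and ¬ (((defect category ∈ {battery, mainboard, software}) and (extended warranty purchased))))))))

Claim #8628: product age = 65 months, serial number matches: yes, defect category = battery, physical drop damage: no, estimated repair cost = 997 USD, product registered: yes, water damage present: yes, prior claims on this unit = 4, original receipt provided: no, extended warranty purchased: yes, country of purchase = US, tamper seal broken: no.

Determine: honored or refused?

Atomic conditions:
  NOT tamper seal broken: no → true
  water damage present: yes → true
  country of purchase ∈ {UK, US}: US is in the set → true
  estimated repair cost between 219 USD and 1216 USD: 997 in [219, 1216] is true
  defect category ∈ {battery, cosmetic, mainboard, screen}: battery is in the set → true
  original receipt provided: no → false
  extended warranty purchased: yes → true
  NOT product registered: yes → false
  prior claims on this unit ≤ 6: 4 ≤ 6 is true
  physical drop damage: no → false
  serial number matches: yes → true
  defect category ∈ {battery, cosmetic, screen, software}: battery is in the set → true
  product age = 38 months: 65 == 38 is false
  defect category ∈ {battery, mainboard, software}: battery is in the set → true
Combine:
[1.1.1.1] true AND true = true
[1.1.1.2] true AND true = true
[1.1.1] true AND true = true
[1.1.2.1] true AND false = false
[1.1.2.2.1] NOT true = false
[1.1.2.2] NOT false = true
[1.1.2] false AND true = false
[1.1] true → false = false
[1.2.1.1] false AND true = false
[1.2.1.2] false → true (antecedent false ⇒ implication holds) = true
[1.2.1] false AND true = false
[1.2.2.1.1] exactly-one(true, true) = false
[1.2.2.1] NOT false = true
[1.2.2.2.2.1] true AND true = true
[1.2.2.2.2] NOT true = false
[1.2.2.2] false AND false = false
[1.2.2] true OR false = true
[1.2] false OR true = true
[1] false OR true = true
[root] NOT true = false
Overall: false → refused

Refused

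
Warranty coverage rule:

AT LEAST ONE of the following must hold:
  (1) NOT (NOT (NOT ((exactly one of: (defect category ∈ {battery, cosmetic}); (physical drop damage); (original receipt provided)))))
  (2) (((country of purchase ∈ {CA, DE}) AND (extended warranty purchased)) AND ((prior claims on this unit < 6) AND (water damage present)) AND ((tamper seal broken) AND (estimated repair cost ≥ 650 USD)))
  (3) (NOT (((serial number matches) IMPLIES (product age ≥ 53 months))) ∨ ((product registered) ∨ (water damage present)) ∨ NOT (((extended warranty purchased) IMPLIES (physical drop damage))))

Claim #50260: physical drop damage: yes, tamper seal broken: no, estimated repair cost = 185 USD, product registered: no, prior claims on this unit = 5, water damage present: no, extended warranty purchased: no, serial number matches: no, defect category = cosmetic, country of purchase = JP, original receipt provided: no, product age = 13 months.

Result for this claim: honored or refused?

Honored

Atomic conditions:
  defect category ∈ {battery, cosmetic}: cosmetic is in the set → true
  physical drop damage: yes → true
  original receipt provided: no → false
  country of purchase ∈ {CA, DE}: JP is not in the set → false
  extended warranty purchased: no → false
  prior claims on this unit < 6: 5 < 6 is true
  water damage present: no → false
  tamper seal broken: no → false
  estimated repair cost ≥ 650 USD: 185 ≥ 650 is false
  serial number matches: no → false
  product age ≥ 53 months: 13 ≥ 53 is false
  product registered: no → false
Combine:
[1.1.1.1] exactly-one(true, true, false) = false
[1.1.1] NOT false = true
[1.1] NOT true = false
[1] NOT false = true
[2.1] false AND false = false
[2.2] true AND false = false
[2.3] false AND false = false
[2] false AND false AND false = false
[3.1.1] false → false (antecedent false ⇒ implication holds) = true
[3.1] NOT true = false
[3.2] false OR false = false
[3.3.1] false → true (antecedent false ⇒ implication holds) = true
[3.3] NOT true = false
[3] false OR false OR false = false
[root] true OR false OR false = true
Overall: true → honored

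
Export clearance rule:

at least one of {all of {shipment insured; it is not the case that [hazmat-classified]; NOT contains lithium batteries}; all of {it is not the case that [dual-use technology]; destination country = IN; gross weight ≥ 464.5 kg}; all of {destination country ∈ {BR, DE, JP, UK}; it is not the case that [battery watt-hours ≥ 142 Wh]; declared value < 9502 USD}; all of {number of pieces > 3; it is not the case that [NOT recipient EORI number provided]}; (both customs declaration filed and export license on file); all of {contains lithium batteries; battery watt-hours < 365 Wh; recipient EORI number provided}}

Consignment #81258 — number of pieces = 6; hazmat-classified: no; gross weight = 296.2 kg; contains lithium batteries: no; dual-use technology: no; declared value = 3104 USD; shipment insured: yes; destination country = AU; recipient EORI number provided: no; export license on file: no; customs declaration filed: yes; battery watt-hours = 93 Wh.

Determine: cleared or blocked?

Cleared

Atomic conditions:
  shipment insured: yes → true
  hazmat-classified: no → false
  NOT contains lithium batteries: no → true
  dual-use technology: no → false
  destination country = IN: AU == IN is false
  gross weight ≥ 464.5 kg: 296.2 ≥ 464.5 is false
  destination country ∈ {BR, DE, JP, UK}: AU is not in the set → false
  battery watt-hours ≥ 142 Wh: 93 ≥ 142 is false
  declared value < 9502 USD: 3104 < 9502 is true
  number of pieces > 3: 6 > 3 is true
  NOT recipient EORI number provided: no → true
  customs declaration filed: yes → true
  export license on file: no → false
  contains lithium batteries: no → false
  battery watt-hours < 365 Wh: 93 < 365 is true
  recipient EORI number provided: no → false
Combine:
[1.2] NOT false = true
[1] true AND true AND true = true
[2.1] NOT false = true
[2] true AND false AND false = false
[3.2] NOT false = true
[3] false AND true AND true = false
[4.2] NOT true = false
[4] true AND false = false
[5] true AND false = false
[6] false AND true AND false = false
[root] true OR false OR false OR false OR false OR false = true
Overall: true → cleared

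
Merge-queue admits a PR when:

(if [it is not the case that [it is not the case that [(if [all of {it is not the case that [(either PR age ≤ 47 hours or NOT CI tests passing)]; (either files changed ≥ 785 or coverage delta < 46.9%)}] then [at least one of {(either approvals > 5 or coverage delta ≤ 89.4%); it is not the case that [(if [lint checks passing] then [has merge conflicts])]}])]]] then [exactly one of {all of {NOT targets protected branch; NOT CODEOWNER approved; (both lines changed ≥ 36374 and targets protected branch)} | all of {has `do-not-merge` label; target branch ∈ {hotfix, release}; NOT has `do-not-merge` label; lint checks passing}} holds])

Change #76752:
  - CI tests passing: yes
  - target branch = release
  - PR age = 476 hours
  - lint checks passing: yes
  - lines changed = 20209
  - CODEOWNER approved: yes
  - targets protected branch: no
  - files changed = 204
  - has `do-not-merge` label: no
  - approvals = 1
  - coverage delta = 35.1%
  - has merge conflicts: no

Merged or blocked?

Atomic conditions:
  PR age ≤ 47 hours: 476 ≤ 47 is false
  NOT CI tests passing: yes → false
  files changed ≥ 785: 204 ≥ 785 is false
  coverage delta < 46.9%: 35.1 < 46.9 is true
  approvals > 5: 1 > 5 is false
  coverage delta ≤ 89.4%: 35.1 ≤ 89.4 is true
  lint checks passing: yes → true
  has merge conflicts: no → false
  NOT targets protected branch: no → true
  NOT CODEOWNER approved: yes → false
  lines changed ≥ 36374: 20209 ≥ 36374 is false
  targets protected branch: no → false
  has `do-not-merge` label: no → false
  target branch ∈ {hotfix, release}: release is in the set → true
  NOT has `do-not-merge` label: no → true
Combine:
[1.1.1.1.1.1] false OR false = false
[1.1.1.1.1] NOT false = true
[1.1.1.1.2] false OR true = true
[1.1.1.1] true AND true = true
[1.1.1.2.1] false OR true = true
[1.1.1.2.2.1] true → false = false
[1.1.1.2.2] NOT false = true
[1.1.1.2] true OR true = true
[1.1.1] true → true = true
[1.1] NOT true = false
[1] NOT false = true
[2.1.3] false AND false = false
[2.1] true AND false AND false = false
[2.2] false AND true AND true AND true = false
[2] exactly-one(false, false) = false
[root] true → false = false
Overall: false → blocked

Blocked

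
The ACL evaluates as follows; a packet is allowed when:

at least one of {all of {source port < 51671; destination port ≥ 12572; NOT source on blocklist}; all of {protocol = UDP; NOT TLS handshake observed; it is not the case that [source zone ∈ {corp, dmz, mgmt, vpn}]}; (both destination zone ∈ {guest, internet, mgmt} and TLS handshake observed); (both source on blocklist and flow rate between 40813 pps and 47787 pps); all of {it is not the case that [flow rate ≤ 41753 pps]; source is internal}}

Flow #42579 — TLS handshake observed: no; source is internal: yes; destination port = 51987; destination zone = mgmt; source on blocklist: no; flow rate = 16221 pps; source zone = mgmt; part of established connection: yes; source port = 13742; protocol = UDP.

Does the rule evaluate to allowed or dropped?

Allowed

Atomic conditions:
  source port < 51671: 13742 < 51671 is true
  destination port ≥ 12572: 51987 ≥ 12572 is true
  NOT source on blocklist: no → true
  protocol = UDP: UDP == UDP is true
  NOT TLS handshake observed: no → true
  source zone ∈ {corp, dmz, mgmt, vpn}: mgmt is in the set → true
  destination zone ∈ {guest, internet, mgmt}: mgmt is in the set → true
  TLS handshake observed: no → false
  source on blocklist: no → false
  flow rate between 40813 pps and 47787 pps: 16221 in [40813, 47787] is false
  flow rate ≤ 41753 pps: 16221 ≤ 41753 is true
  source is internal: yes → true
Combine:
[1] true AND true AND true = true
[2.3] NOT true = false
[2] true AND true AND false = false
[3] true AND false = false
[4] false AND false = false
[5.1] NOT true = false
[5] false AND true = false
[root] true OR false OR false OR false OR false = true
Overall: true → allowed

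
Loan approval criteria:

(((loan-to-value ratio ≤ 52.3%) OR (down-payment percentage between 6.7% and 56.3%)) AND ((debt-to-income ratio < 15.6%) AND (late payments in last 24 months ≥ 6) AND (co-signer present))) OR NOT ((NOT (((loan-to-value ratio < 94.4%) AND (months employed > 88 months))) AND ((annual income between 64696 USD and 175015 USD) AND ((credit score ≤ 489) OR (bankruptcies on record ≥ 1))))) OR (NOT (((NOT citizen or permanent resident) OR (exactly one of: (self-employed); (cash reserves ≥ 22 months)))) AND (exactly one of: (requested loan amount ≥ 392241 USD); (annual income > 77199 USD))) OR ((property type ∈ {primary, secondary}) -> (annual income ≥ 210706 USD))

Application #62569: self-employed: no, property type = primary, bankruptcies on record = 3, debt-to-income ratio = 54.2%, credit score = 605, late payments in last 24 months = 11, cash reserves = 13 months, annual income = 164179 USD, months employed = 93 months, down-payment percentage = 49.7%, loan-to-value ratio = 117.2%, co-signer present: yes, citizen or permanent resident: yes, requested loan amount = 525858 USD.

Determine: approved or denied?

Denied

Atomic conditions:
  loan-to-value ratio ≤ 52.3%: 117.2 ≤ 52.3 is false
  down-payment percentage between 6.7% and 56.3%: 49.7 in [6.7, 56.3] is true
  debt-to-income ratio < 15.6%: 54.2 < 15.6 is false
  late payments in last 24 months ≥ 6: 11 ≥ 6 is true
  co-signer present: yes → true
  loan-to-value ratio < 94.4%: 117.2 < 94.4 is false
  months employed > 88 months: 93 > 88 is true
  annual income between 64696 USD and 175015 USD: 164179 in [64696, 175015] is true
  credit score ≤ 489: 605 ≤ 489 is false
  bankruptcies on record ≥ 1: 3 ≥ 1 is true
  NOT citizen or permanent resident: yes → false
  self-employed: no → false
  cash reserves ≥ 22 months: 13 ≥ 22 is false
  requested loan amount ≥ 392241 USD: 525858 ≥ 392241 is true
  annual income > 77199 USD: 164179 > 77199 is true
  property type ∈ {primary, secondary}: primary is in the set → true
  annual income ≥ 210706 USD: 164179 ≥ 210706 is false
Combine:
[1.1] false OR true = true
[1.2] false AND true AND true = false
[1] true AND false = false
[2.1.1.1] false AND true = false
[2.1.1] NOT false = true
[2.1.2.2] false OR true = true
[2.1.2] true AND true = true
[2.1] true AND true = true
[2] NOT true = false
[3.1.1.2] exactly-one(false, false) = false
[3.1.1] false OR false = false
[3.1] NOT false = true
[3.2] exactly-one(true, true) = false
[3] true AND false = false
[4] true → false = false
[root] false OR false OR false OR false = false
Overall: false → denied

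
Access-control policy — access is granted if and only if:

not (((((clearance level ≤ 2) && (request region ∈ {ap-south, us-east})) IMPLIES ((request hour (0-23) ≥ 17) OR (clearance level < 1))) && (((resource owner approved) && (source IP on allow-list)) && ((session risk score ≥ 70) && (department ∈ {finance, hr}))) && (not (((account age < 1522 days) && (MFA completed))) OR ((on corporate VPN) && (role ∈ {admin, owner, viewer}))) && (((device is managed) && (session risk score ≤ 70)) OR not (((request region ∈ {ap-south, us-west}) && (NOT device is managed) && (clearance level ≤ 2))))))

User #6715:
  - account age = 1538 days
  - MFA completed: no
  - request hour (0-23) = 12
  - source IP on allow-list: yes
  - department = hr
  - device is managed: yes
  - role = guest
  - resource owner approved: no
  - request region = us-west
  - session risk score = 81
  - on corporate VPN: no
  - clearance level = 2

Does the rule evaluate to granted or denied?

Granted

Atomic conditions:
  clearance level ≤ 2: 2 ≤ 2 is true
  request region ∈ {ap-south, us-east}: us-west is not in the set → false
  request hour (0-23) ≥ 17: 12 ≥ 17 is false
  clearance level < 1: 2 < 1 is false
  resource owner approved: no → false
  source IP on allow-list: yes → true
  session risk score ≥ 70: 81 ≥ 70 is true
  department ∈ {finance, hr}: hr is in the set → true
  account age < 1522 days: 1538 < 1522 is false
  MFA completed: no → false
  on corporate VPN: no → false
  role ∈ {admin, owner, viewer}: guest is not in the set → false
  device is managed: yes → true
  session risk score ≤ 70: 81 ≤ 70 is false
  request region ∈ {ap-south, us-west}: us-west is in the set → true
  NOT device is managed: yes → false
Combine:
[1.1.1] true AND false = false
[1.1.2] false OR false = false
[1.1] false → false (antecedent false ⇒ implication holds) = true
[1.2.1] false AND true = false
[1.2.2] true AND true = true
[1.2] false AND true = false
[1.3.1.1] false AND false = false
[1.3.1] NOT false = true
[1.3.2] false AND false = false
[1.3] true OR false = true
[1.4.1] true AND false = false
[1.4.2.1] true AND false AND true = false
[1.4.2] NOT false = true
[1.4] false OR true = true
[1] true AND false AND true AND true = false
[root] NOT false = true
Overall: true → granted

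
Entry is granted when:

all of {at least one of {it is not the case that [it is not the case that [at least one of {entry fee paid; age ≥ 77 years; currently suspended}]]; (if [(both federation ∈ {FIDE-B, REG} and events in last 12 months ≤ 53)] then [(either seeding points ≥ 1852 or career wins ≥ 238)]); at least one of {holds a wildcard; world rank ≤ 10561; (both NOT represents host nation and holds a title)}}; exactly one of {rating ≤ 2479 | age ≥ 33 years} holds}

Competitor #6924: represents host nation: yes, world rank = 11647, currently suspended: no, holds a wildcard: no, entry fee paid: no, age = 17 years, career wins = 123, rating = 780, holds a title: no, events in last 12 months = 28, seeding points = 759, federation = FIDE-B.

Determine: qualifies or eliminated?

Atomic conditions:
  entry fee paid: no → false
  age ≥ 77 years: 17 ≥ 77 is false
  currently suspended: no → false
  federation ∈ {FIDE-B, REG}: FIDE-B is in the set → true
  events in last 12 months ≤ 53: 28 ≤ 53 is true
  seeding points ≥ 1852: 759 ≥ 1852 is false
  career wins ≥ 238: 123 ≥ 238 is false
  holds a wildcard: no → false
  world rank ≤ 10561: 11647 ≤ 10561 is false
  NOT represents host nation: yes → false
  holds a title: no → false
  rating ≤ 2479: 780 ≤ 2479 is true
  age ≥ 33 years: 17 ≥ 33 is false
Combine:
[1.1.1.1] false OR false OR false = false
[1.1.1] NOT false = true
[1.1] NOT true = false
[1.2.1] true AND true = true
[1.2.2] false OR false = false
[1.2] true → false = false
[1.3.3] false AND false = false
[1.3] false OR false OR false = false
[1] false OR false OR false = false
[2] exactly-one(true, false) = true
[root] false AND true = false
Overall: false → eliminated

Eliminated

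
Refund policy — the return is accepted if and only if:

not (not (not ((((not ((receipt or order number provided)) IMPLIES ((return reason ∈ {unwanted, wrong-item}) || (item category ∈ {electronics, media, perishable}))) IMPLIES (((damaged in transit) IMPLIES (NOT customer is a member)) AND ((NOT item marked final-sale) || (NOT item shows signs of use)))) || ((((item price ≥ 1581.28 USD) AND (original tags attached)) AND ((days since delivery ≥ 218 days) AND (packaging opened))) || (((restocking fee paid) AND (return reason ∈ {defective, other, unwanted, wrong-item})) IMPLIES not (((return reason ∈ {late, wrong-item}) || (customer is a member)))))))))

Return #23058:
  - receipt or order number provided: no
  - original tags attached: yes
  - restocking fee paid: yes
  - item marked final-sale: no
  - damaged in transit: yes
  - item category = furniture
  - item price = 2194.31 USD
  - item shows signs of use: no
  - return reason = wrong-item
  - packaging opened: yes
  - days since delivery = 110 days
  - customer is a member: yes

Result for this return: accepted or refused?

Atomic conditions:
  receipt or order number provided: no → false
  return reason ∈ {unwanted, wrong-item}: wrong-item is in the set → true
  item category ∈ {electronics, media, perishable}: furniture is not in the set → false
  damaged in transit: yes → true
  NOT customer is a member: yes → false
  NOT item marked final-sale: no → true
  NOT item shows signs of use: no → true
  item price ≥ 1581.28 USD: 2194.31 ≥ 1581.28 is true
  original tags attached: yes → true
  days since delivery ≥ 218 days: 110 ≥ 218 is false
  packaging opened: yes → true
  restocking fee paid: yes → true
  return reason ∈ {defective, other, unwanted, wrong-item}: wrong-item is in the set → true
  return reason ∈ {late, wrong-item}: wrong-item is in the set → true
  customer is a member: yes → true
Combine:
[1.1.1.1.1.1] NOT false = true
[1.1.1.1.1.2] true OR false = true
[1.1.1.1.1] true → true = true
[1.1.1.1.2.1] true → false = false
[1.1.1.1.2.2] true OR true = true
[1.1.1.1.2] false AND true = false
[1.1.1.1] true → false = false
[1.1.1.2.1.1] true AND true = true
[1.1.1.2.1.2] false AND true = false
[1.1.1.2.1] true AND false = false
[1.1.1.2.2.1] true AND true = true
[1.1.1.2.2.2.1] true OR true = true
[1.1.1.2.2.2] NOT true = false
[1.1.1.2.2] true → false = false
[1.1.1.2] false OR false = false
[1.1.1] false OR false = false
[1.1] NOT false = true
[1] NOT true = false
[root] NOT false = true
Overall: true → accepted

Accepted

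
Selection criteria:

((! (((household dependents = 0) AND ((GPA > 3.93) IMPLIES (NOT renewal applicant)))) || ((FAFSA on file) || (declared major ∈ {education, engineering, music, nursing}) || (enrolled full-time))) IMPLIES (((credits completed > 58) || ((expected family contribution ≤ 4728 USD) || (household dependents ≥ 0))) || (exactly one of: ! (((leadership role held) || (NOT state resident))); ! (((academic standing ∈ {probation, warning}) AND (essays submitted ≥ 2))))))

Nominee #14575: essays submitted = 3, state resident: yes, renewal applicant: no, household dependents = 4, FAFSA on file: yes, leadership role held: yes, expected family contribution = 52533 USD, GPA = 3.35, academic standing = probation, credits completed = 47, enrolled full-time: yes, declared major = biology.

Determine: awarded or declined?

Awarded

Atomic conditions:
  household dependents = 0: 4 == 0 is false
  GPA > 3.93: 3.35 > 3.93 is false
  NOT renewal applicant: no → true
  FAFSA on file: yes → true
  declared major ∈ {education, engineering, music, nursing}: biology is not in the set → false
  enrolled full-time: yes → true
  credits completed > 58: 47 > 58 is false
  expected family contribution ≤ 4728 USD: 52533 ≤ 4728 is false
  household dependents ≥ 0: 4 ≥ 0 is true
  leadership role held: yes → true
  NOT state resident: yes → false
  academic standing ∈ {probation, warning}: probation is in the set → true
  essays submitted ≥ 2: 3 ≥ 2 is true
Combine:
[1.1.1.2] false → true (antecedent false ⇒ implication holds) = true
[1.1.1] false AND true = false
[1.1] NOT false = true
[1.2] true OR false OR true = true
[1] true OR true = true
[2.1.2] false OR true = true
[2.1] false OR true = true
[2.2.1.1] true OR false = true
[2.2.1] NOT true = false
[2.2.2.1] true AND true = true
[2.2.2] NOT true = false
[2.2] exactly-one(false, false) = false
[2] true OR false = true
[root] true → true = true
Overall: true → awarded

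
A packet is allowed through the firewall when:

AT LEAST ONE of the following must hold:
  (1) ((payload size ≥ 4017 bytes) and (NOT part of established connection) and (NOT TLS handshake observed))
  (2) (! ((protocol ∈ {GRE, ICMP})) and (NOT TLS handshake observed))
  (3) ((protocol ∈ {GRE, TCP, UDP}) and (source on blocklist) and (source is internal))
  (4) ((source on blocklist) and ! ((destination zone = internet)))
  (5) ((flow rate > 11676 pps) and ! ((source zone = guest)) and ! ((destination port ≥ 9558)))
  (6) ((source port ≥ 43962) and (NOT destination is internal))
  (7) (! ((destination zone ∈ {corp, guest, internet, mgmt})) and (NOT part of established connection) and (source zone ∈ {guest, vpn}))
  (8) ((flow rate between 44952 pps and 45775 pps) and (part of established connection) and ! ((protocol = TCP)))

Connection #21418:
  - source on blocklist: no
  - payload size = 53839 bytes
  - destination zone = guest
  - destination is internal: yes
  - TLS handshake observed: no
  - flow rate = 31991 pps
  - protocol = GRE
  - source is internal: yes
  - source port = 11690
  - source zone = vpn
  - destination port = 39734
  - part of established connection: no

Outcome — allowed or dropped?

Atomic conditions:
  payload size ≥ 4017 bytes: 53839 ≥ 4017 is true
  NOT part of established connection: no → true
  NOT TLS handshake observed: no → true
  protocol ∈ {GRE, ICMP}: GRE is in the set → true
  protocol ∈ {GRE, TCP, UDP}: GRE is in the set → true
  source on blocklist: no → false
  source is internal: yes → true
  destination zone = internet: guest == internet is false
  flow rate > 11676 pps: 31991 > 11676 is true
  source zone = guest: vpn == guest is false
  destination port ≥ 9558: 39734 ≥ 9558 is true
  source port ≥ 43962: 11690 ≥ 43962 is false
  NOT destination is internal: yes → false
  destination zone ∈ {corp, guest, internet, mgmt}: guest is in the set → true
  source zone ∈ {guest, vpn}: vpn is in the set → true
  flow rate between 44952 pps and 45775 pps: 31991 in [44952, 45775] is false
  part of established connection: no → false
  protocol = TCP: GRE == TCP is false
Combine:
[1] true AND true AND true = true
[2.1] NOT true = false
[2] false AND true = false
[3] true AND false AND true = false
[4.2] NOT false = true
[4] false AND true = false
[5.2] NOT false = true
[5.3] NOT true = false
[5] true AND true AND false = false
[6] false AND false = false
[7.1] NOT true = false
[7] false AND true AND true = false
[8.3] NOT false = true
[8] false AND false AND true = false
[root] true OR false OR false OR false OR false OR false OR false OR false = true
Overall: true → allowed

Allowed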